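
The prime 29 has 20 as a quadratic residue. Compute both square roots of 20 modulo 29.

7, 22

29 ≡ 1 (mod 4), so we find a root by search.
Trying successive values, 7² = 49 ≡ 20 (mod 29). The other root is 29 − 7 = 22.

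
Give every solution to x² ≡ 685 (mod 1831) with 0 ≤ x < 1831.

Since 1831 ≡ 3 (mod 4), a square root of 685 is 685^((1831+1)/4) = 685^458 mod 1831.
Repeated squaring: 685^2≡489, 685^4≡1091, 685^8≡131, 685^16≡682, 685^32≡50, 685^64≡669, 685^128≡797, 685^256≡1683 (mod 1831).
685^458 = 685^(256+128+64+8+2) ≡ 1445 (mod 1831).
Check: 1445² = 2088025 ≡ 685 (mod 1831). The two roots are 386 and 1445.

386, 1445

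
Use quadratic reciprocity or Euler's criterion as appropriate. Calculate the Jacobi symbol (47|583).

1

Reciprocity: 47 ≡ 3 and 583 ≡ 3 (mod 4), so (47/583) = −(583/47).
Reduce top mod 47: now compute (19/47).
Reciprocity: 19 ≡ 3 and 47 ≡ 3 (mod 4), so (19/47) = −(47/19).
Reduce top mod 19: now compute (9/19).
Reciprocity: 9 ≡ 1 and 19 ≡ 3 (mod 4), so (9/19) = +(19/9).
Reduce top mod 9: now compute (1/9).
Reached (1/9) = 1. Collecting the sign flips along the way, the symbol is +1.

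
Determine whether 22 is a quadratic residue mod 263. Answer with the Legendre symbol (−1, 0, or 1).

1

Pull out 2: since 263 ≡ 7 (mod 8), (2/263) = +1.
Reciprocity: 11 ≡ 3 and 263 ≡ 3 (mod 4), so (11/263) = −(263/11).
Reduce top mod 11: now compute (10/11).
Pull out 2: since 11 ≡ 3 (mod 8), (2/11) = -1.
Reciprocity: 5 ≡ 1 and 11 ≡ 3 (mod 4), so (5/11) = +(11/5).
Reduce top mod 5: now compute (1/5).
Reached (1/5) = 1. Collecting the sign flips along the way, the symbol is +1.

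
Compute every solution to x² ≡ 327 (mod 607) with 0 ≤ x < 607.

63, 544

Since 607 ≡ 3 (mod 4), a square root of 327 is 327^((607+1)/4) = 327^152 mod 607.
Repeated squaring: 327^2≡97, 327^4≡304, 327^8≡152, 327^16≡38, 327^32≡230, 327^64≡91, 327^128≡390 (mod 607).
327^152 = 327^(128+16+8) ≡ 63 (mod 607).
Check: 63² = 3969 ≡ 327 (mod 607). The two roots are 63 and 544.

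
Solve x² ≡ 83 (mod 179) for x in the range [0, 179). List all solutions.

21, 158

Since 179 ≡ 3 (mod 4), a square root of 83 is 83^((179+1)/4) = 83^45 mod 179.
Repeated squaring: 83^2≡87, 83^4≡51, 83^8≡95, 83^16≡75, 83^32≡76 (mod 179).
83^45 = 83^(32+8+4+1) ≡ 158 (mod 179).
Check: 158² = 24964 ≡ 83 (mod 179). The two roots are 21 and 158.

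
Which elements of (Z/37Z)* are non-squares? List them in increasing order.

Square k = 1,…,18 (k and 37−k give the same square):
1²=1, 2²=4, 3²=9, 4²=16, 5²=25, 6²=36, 7²≡12, 8²≡27, 9²≡7, 10²≡26, 11²≡10, 12²≡33, 13²≡21, 14²≡11, 15²≡3, 16²≡34, 17²≡30, 18²≡28 (mod 37).
The residues are {1, 3, 4, 7, 9, 10, 11, 12, 16, 21, 25, 26, 27, 28, 30, 33, 34, 36}; the non-residues are the remaining 18 nonzero classes.

2,5,6,8,13,14,15,17,18,19,20,22,23,24,29,31,32,35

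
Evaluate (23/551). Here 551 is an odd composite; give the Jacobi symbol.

Reciprocity: 23 ≡ 3 and 551 ≡ 3 (mod 4), so (23/551) = −(551/23).
Reduce top mod 23: now compute (22/23).
Pull out 2: since 23 ≡ 7 (mod 8), (2/23) = +1.
Reciprocity: 11 ≡ 3 and 23 ≡ 3 (mod 4), so (11/23) = −(23/11).
Reduce top mod 11: now compute (1/11).
Reached (1/11) = 1. Collecting the sign flips along the way, the symbol is +1.

1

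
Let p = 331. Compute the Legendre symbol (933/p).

1

First reduce: 933 ≡ 271 (mod 331).
Reciprocity: 271 ≡ 3 and 331 ≡ 3 (mod 4), so (271/331) = −(331/271).
Reduce top mod 271: now compute (60/271).
Pull out 2^2: since 271 ≡ 7 (mod 8), (2/271) = +1, so (2/271)^2 = +1.
Reciprocity: 15 ≡ 3 and 271 ≡ 3 (mod 4), so (15/271) = −(271/15).
Reduce top mod 15: now compute (1/15).
Reached (1/15) = 1. Collecting the sign flips along the way, the symbol is +1.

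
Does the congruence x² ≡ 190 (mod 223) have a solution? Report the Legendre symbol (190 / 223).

-1

Pull out 2: since 223 ≡ 7 (mod 8), (2/223) = +1.
Reciprocity: 95 ≡ 3 and 223 ≡ 3 (mod 4), so (95/223) = −(223/95).
Reduce top mod 95: now compute (33/95).
Reciprocity: 33 ≡ 1 and 95 ≡ 3 (mod 4), so (33/95) = +(95/33).
Reduce top mod 33: now compute (29/33).
Reciprocity: 29 ≡ 1 and 33 ≡ 1 (mod 4), so (29/33) = +(33/29).
Reduce top mod 29: now compute (4/29).
Pull out 2^2: since 29 ≡ 5 (mod 8), (2/29) = -1, so (2/29)^2 = +1.
Reached (1/29) = 1. Collecting the sign flips along the way, the symbol is -1.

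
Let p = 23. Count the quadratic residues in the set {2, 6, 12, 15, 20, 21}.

(2/23) = +1 → QR.
(6/23) = +1 → QR.
(12/23) = +1 → QR.
(15/23) = -1 → non-residue.
(20/23) = -1 → non-residue.
(21/23) = -1 → non-residue.
Total quadratic residues among the 6: 3.

3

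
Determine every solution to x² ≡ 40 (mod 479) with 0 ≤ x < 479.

Since 479 ≡ 3 (mod 4), a square root of 40 is 40^((479+1)/4) = 40^120 mod 479.
Repeated squaring: 40^2≡163, 40^4≡224, 40^8≡360, 40^16≡270, 40^32≡92, 40^64≡321 (mod 479).
40^120 = 40^(64+32+16+8) ≡ 394 (mod 479).
Check: 394² = 155236 ≡ 40 (mod 479). The two roots are 85 and 394.

85, 394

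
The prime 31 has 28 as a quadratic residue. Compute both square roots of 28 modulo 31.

11, 20

Since 31 ≡ 3 (mod 4), a square root of 28 is 28^((31+1)/4) = 28^8 mod 31.
Repeated squaring: 28^2≡9, 28^4≡19, 28^8≡20 (mod 31).
28^8 = 28^(8) ≡ 20 (mod 31).
Check: 20² = 400 ≡ 28 (mod 31). The two roots are 11 and 20.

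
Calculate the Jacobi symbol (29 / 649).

Reciprocity: 29 ≡ 1 and 649 ≡ 1 (mod 4), so (29/649) = +(649/29).
Reduce top mod 29: now compute (11/29).
Reciprocity: 11 ≡ 3 and 29 ≡ 1 (mod 4), so (11/29) = +(29/11).
Reduce top mod 11: now compute (7/11).
Reciprocity: 7 ≡ 3 and 11 ≡ 3 (mod 4), so (7/11) = −(11/7).
Reduce top mod 7: now compute (4/7).
Pull out 2^2: since 7 ≡ 7 (mod 8), (2/7) = +1, so (2/7)^2 = +1.
Reached (1/7) = 1. Collecting the sign flips along the way, the symbol is -1.

-1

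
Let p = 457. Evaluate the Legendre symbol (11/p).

Reciprocity: 11 ≡ 3 and 457 ≡ 1 (mod 4), so (11/457) = +(457/11).
Reduce top mod 11: now compute (6/11).
Pull out 2: since 11 ≡ 3 (mod 8), (2/11) = -1.
Reciprocity: 3 ≡ 3 and 11 ≡ 3 (mod 4), so (3/11) = −(11/3).
Reduce top mod 3: now compute (2/3).
Pull out 2: since 3 ≡ 3 (mod 8), (2/3) = -1.
Reached (1/3) = 1. Collecting the sign flips along the way, the symbol is -1.

-1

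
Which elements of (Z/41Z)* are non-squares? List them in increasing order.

Square k = 1,…,20 (k and 41−k give the same square):
1²=1, 2²=4, 3²=9, 4²=16, 5²=25, 6²=36, 7²≡8, 8²≡23, 9²≡40, 10²≡18, 11²≡39, 12²≡21, 13²≡5, 14²≡32, 15²≡20, 16²≡10, 17²≡2, 18²≡37, 19²≡33, 20²≡31 (mod 41).
The residues are {1, 2, 4, 5, 8, 9, 10, 16, 18, 20, 21, 23, 25, 31, 32, 33, 36, 37, 39, 40}; the non-residues are the remaining 20 nonzero classes.

3 6 7 11 12 13 14 15 17 19 22 24 26 27 28 29 30 34 35 38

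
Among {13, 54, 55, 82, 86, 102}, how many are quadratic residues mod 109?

2

(13/109) = -1 → non-residue.
(54/109) = -1 → non-residue.
(55/109) = -1 → non-residue.
(82/109) = +1 → QR.
(86/109) = -1 → non-residue.
(102/109) = +1 → QR.
Total quadratic residues among the 6: 2.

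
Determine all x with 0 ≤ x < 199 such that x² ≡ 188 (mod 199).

Since 199 ≡ 3 (mod 4), a square root of 188 is 188^((199+1)/4) = 188^50 mod 199.
Repeated squaring: 188^2≡121, 188^4≡114, 188^8≡61, 188^16≡139, 188^32≡18 (mod 199).
188^50 = 188^(32+16+2) ≡ 63 (mod 199).
Check: 63² = 3969 ≡ 188 (mod 199). The two roots are 63 and 136.

63, 136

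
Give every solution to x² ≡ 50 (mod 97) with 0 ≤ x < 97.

97 ≡ 1 (mod 4), so we find a root by search.
Trying successive values, 27² = 729 ≡ 50 (mod 97). The other root is 97 − 27 = 70.

27, 70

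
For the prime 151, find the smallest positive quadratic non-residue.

3

(2/151) = +1, so 2 is a residue.
(3/151) = −1, so 3 is the smallest positive non-residue mod 151.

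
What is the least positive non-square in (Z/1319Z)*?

13

(2/1319) = +1, so 2 is a residue.
(3/1319) = +1, so 3 is a residue.
(4/1319) = +1, so 4 is a residue.
(5/1319) = +1, so 5 is a residue.
(6/1319) = +1, so 6 is a residue.
(7/1319) = +1, so 7 is a residue.
(8/1319) = +1, so 8 is a residue.
(9/1319) = +1, so 9 is a residue.
(10/1319) = +1, so 10 is a residue.
(11/1319) = +1, so 11 is a residue.
(12/1319) = +1, so 12 is a residue.
(13/1319) = −1, so 13 is the smallest positive non-residue mod 1319.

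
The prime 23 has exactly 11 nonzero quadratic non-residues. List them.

5, 7, 10, 11, 14, 15, 17, 19, 20, 21, 22

Square k = 1,…,11 (k and 23−k give the same square):
1²=1, 2²=4, 3²=9, 4²=16, 5²≡2, 6²≡13, 7²≡3, 8²≡18, 9²≡12, 10²≡8, 11²≡6 (mod 23).
The residues are {1, 2, 3, 4, 6, 8, 9, 12, 13, 16, 18}; the non-residues are the remaining 11 nonzero classes.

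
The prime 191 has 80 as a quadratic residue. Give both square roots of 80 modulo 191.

56, 135

Since 191 ≡ 3 (mod 4), a square root of 80 is 80^((191+1)/4) = 80^48 mod 191.
Repeated squaring: 80^2≡97, 80^4≡50, 80^8≡17, 80^16≡98, 80^32≡54 (mod 191).
80^48 = 80^(32+16) ≡ 135 (mod 191).
Check: 135² = 18225 ≡ 80 (mod 191). The two roots are 56 and 135.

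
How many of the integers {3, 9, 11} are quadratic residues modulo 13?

2

(3/13) = +1 → QR.
(9/13) = +1 → QR.
(11/13) = -1 → non-residue.
Total quadratic residues among the 3: 2.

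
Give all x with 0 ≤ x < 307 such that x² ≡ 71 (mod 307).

Since 307 ≡ 3 (mod 4), a square root of 71 is 71^((307+1)/4) = 71^77 mod 307.
Repeated squaring: 71^2≡129, 71^4≡63, 71^8≡285, 71^16≡177, 71^32≡15, 71^64≡225 (mod 307).
71^77 = 71^(64+8+4+1) ≡ 104 (mod 307).
Check: 104² = 10816 ≡ 71 (mod 307). The two roots are 104 and 203.

104, 203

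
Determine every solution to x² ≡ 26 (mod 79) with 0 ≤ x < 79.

Since 79 ≡ 3 (mod 4), a square root of 26 is 26^((79+1)/4) = 26^20 mod 79.
Repeated squaring: 26^2≡44, 26^4≡40, 26^8≡20, 26^16≡5 (mod 79).
26^20 = 26^(16+4) ≡ 42 (mod 79).
Check: 42² = 1764 ≡ 26 (mod 79). The two roots are 37 and 42.

37, 42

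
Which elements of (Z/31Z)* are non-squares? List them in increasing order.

3 6 11 12 13 15 17 21 22 23 24 26 27 29 30

Square k = 1,…,15 (k and 31−k give the same square):
1²=1, 2²=4, 3²=9, 4²=16, 5²=25, 6²≡5, 7²≡18, 8²≡2, 9²≡19, 10²≡7, 11²≡28, 12²≡20, 13²≡14, 14²≡10, 15²≡8 (mod 31).
The residues are {1, 2, 4, 5, 7, 8, 9, 10, 14, 16, 18, 19, 20, 25, 28}; the non-residues are the remaining 15 nonzero classes.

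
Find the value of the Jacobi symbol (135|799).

-1

Reciprocity: 135 ≡ 3 and 799 ≡ 3 (mod 4), so (135/799) = −(799/135).
Reduce top mod 135: now compute (124/135).
Pull out 2^2: since 135 ≡ 7 (mod 8), (2/135) = +1, so (2/135)^2 = +1.
Reciprocity: 31 ≡ 3 and 135 ≡ 3 (mod 4), so (31/135) = −(135/31).
Reduce top mod 31: now compute (11/31).
Reciprocity: 11 ≡ 3 and 31 ≡ 3 (mod 4), so (11/31) = −(31/11).
Reduce top mod 11: now compute (9/11).
Reciprocity: 9 ≡ 1 and 11 ≡ 3 (mod 4), so (9/11) = +(11/9).
Reduce top mod 9: now compute (2/9).
Pull out 2: since 9 ≡ 1 (mod 8), (2/9) = +1.
Reached (1/9) = 1. Collecting the sign flips along the way, the symbol is -1.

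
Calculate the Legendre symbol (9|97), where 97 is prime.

1

Euler's criterion: (9/97) ≡ 9^48 (mod 97).
9^2 ≡ 81 (mod 97)
9^4 ≡ 62 (mod 97)
9^8 ≡ 61 (mod 97)
9^16 ≡ 35 (mod 97)
9^32 ≡ 61 (mod 97)
9^48 = 9^(32+16) ≡ 1 (mod 97).
Result is 1, so (9/97) = 1.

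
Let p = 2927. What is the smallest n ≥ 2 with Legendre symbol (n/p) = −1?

(2/2927) = +1, so 2 is a residue.
(3/2927) = +1, so 3 is a residue.
(4/2927) = +1, so 4 is a residue.
(5/2927) = −1, so 5 is the smallest positive non-residue mod 2927.

5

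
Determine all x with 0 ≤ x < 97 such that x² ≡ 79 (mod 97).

97 ≡ 1 (mod 4), so we find a root by search.
Trying successive values, 46² = 2116 ≡ 79 (mod 97). The other root is 97 − 46 = 51.

46, 51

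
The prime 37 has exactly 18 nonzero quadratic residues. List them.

1, 3, 4, 7, 9, 10, 11, 12, 16, 21, 25, 26, 27, 28, 30, 33, 34, 36

Square k = 1,…,18 (k and 37−k give the same square):
1²=1, 2²=4, 3²=9, 4²=16, 5²=25, 6²=36, 7²≡12, 8²≡27, 9²≡7, 10²≡26, 11²≡10, 12²≡33, 13²≡21, 14²≡11, 15²≡3, 16²≡34, 17²≡30, 18²≡28 (mod 37).
So the quadratic residues mod 37 are {1, 3, 4, 7, 9, 10, 11, 12, 16, 21, 25, 26, 27, 28, 30, 33, 34, 36}.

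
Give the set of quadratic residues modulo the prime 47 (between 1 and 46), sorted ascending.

1 2 3 4 6 7 8 9 12 14 16 17 18 21 24 25 27 28 32 34 36 37 42

Square k = 1,…,23 (k and 47−k give the same square):
1²=1, 2²=4, 3²=9, 4²=16, 5²=25, 6²=36, 7²≡2, 8²≡17, 9²≡34, 10²≡6, 11²≡27, 12²≡3, 13²≡28, 14²≡8, 15²≡37, 16²≡21, 17²≡7, 18²≡42, 19²≡32, 20²≡24, 21²≡18, 22²≡14, 23²≡12 (mod 47).
So the quadratic residues mod 47 are {1, 2, 3, 4, 6, 7, 8, 9, 12, 14, 16, 17, 18, 21, 24, 25, 27, 28, 32, 34, 36, 37, 42}.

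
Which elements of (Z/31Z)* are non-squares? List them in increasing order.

3, 6, 11, 12, 13, 15, 17, 21, 22, 23, 24, 26, 27, 29, 30

Square k = 1,…,15 (k and 31−k give the same square):
1²=1, 2²=4, 3²=9, 4²=16, 5²=25, 6²≡5, 7²≡18, 8²≡2, 9²≡19, 10²≡7, 11²≡28, 12²≡20, 13²≡14, 14²≡10, 15²≡8 (mod 31).
The residues are {1, 2, 4, 5, 7, 8, 9, 10, 14, 16, 18, 19, 20, 25, 28}; the non-residues are the remaining 15 nonzero classes.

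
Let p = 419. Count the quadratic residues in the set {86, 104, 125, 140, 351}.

(86/419) = -1 → non-residue.
(104/419) = -1 → non-residue.
(125/419) = +1 → QR.
(140/419) = +1 → QR.
(351/419) = +1 → QR.
Total quadratic residues among the 5: 3.

3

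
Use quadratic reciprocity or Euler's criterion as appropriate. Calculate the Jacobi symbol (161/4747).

1

Reciprocity: 161 ≡ 1 and 4747 ≡ 3 (mod 4), so (161/4747) = +(4747/161).
Reduce top mod 161: now compute (78/161).
Pull out 2: since 161 ≡ 1 (mod 8), (2/161) = +1.
Reciprocity: 39 ≡ 3 and 161 ≡ 1 (mod 4), so (39/161) = +(161/39).
Reduce top mod 39: now compute (5/39).
Reciprocity: 5 ≡ 1 and 39 ≡ 3 (mod 4), so (5/39) = +(39/5).
Reduce top mod 5: now compute (4/5).
Pull out 2^2: since 5 ≡ 5 (mod 8), (2/5) = -1, so (2/5)^2 = +1.
Reached (1/5) = 1. Collecting the sign flips along the way, the symbol is +1.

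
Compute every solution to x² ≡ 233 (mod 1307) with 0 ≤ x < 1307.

369, 938

Since 1307 ≡ 3 (mod 4), a square root of 233 is 233^((1307+1)/4) = 233^327 mod 1307.
Repeated squaring: 233^2≡702, 233^4≡65, 233^8≡304, 233^16≡926, 233^32≡84, 233^64≡521, 233^128≡892, 233^256≡1008 (mod 1307).
233^327 = 233^(256+64+4+2+1) ≡ 369 (mod 1307).
Check: 369² = 136161 ≡ 233 (mod 1307). The two roots are 369 and 938.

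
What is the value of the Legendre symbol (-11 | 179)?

First reduce: -11 ≡ 168 (mod 179).
Pull out 2^3: since 179 ≡ 3 (mod 8), (2/179) = -1, so (2/179)^3 = -1.
Reciprocity: 21 ≡ 1 and 179 ≡ 3 (mod 4), so (21/179) = +(179/21).
Reduce top mod 21: now compute (11/21).
Reciprocity: 11 ≡ 3 and 21 ≡ 1 (mod 4), so (11/21) = +(21/11).
Reduce top mod 11: now compute (10/11).
Pull out 2: since 11 ≡ 3 (mod 8), (2/11) = -1.
Reciprocity: 5 ≡ 1 and 11 ≡ 3 (mod 4), so (5/11) = +(11/5).
Reduce top mod 5: now compute (1/5).
Reached (1/5) = 1. Collecting the sign flips along the way, the symbol is +1.

1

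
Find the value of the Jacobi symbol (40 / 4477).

1

Pull out 2^3: since 4477 ≡ 5 (mod 8), (2/4477) = -1, so (2/4477)^3 = -1.
Reciprocity: 5 ≡ 1 and 4477 ≡ 1 (mod 4), so (5/4477) = +(4477/5).
Reduce top mod 5: now compute (2/5).
Pull out 2: since 5 ≡ 5 (mod 8), (2/5) = -1.
Reached (1/5) = 1. Collecting the sign flips along the way, the symbol is +1.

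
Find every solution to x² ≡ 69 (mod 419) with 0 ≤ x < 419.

Since 419 ≡ 3 (mod 4), a square root of 69 is 69^((419+1)/4) = 69^105 mod 419.
Repeated squaring: 69^2≡152, 69^4≡59, 69^8≡129, 69^16≡300, 69^32≡334, 69^64≡102 (mod 419).
69^105 = 69^(64+32+8+1) ≡ 169 (mod 419).
Check: 169² = 28561 ≡ 69 (mod 419). The two roots are 169 and 250.

169, 250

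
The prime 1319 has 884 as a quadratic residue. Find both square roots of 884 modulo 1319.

Since 1319 ≡ 3 (mod 4), a square root of 884 is 884^((1319+1)/4) = 884^330 mod 1319.
Repeated squaring: 884^2≡608, 884^4≡344, 884^8≡945, 884^16≡62, 884^32≡1206, 884^64≡898, 884^128≡495, 884^256≡1010 (mod 1319).
884^330 = 884^(256+64+8+2) ≡ 603 (mod 1319).
Check: 603² = 363609 ≡ 884 (mod 1319). The two roots are 603 and 716.

603, 716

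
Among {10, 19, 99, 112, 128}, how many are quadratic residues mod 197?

3

(10/197) = +1 → QR.
(19/197) = +1 → QR.
(99/197) = -1 → non-residue.
(112/197) = +1 → QR.
(128/197) = -1 → non-residue.
Total quadratic residues among the 5: 3.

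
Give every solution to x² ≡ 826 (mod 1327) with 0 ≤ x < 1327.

Since 1327 ≡ 3 (mod 4), a square root of 826 is 826^((1327+1)/4) = 826^332 mod 1327.
Repeated squaring: 826^2≡198, 826^4≡721, 826^8≡984, 826^16≡873, 826^32≡431, 826^64≡1308, 826^128≡361, 826^256≡275 (mod 1327).
826^332 = 826^(256+64+8+4) ≡ 1214 (mod 1327).
Check: 1214² = 1473796 ≡ 826 (mod 1327). The two roots are 113 and 1214.

113, 1214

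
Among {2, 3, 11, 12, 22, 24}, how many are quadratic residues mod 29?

(2/29) = -1 → non-residue.
(3/29) = -1 → non-residue.
(11/29) = -1 → non-residue.
(12/29) = -1 → non-residue.
(22/29) = +1 → QR.
(24/29) = +1 → QR.
Total quadratic residues among the 6: 2.

2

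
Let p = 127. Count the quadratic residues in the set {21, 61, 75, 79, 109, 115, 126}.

4

(21/127) = +1 → QR.
(61/127) = +1 → QR.
(75/127) = -1 → non-residue.
(79/127) = +1 → QR.
(109/127) = -1 → non-residue.
(115/127) = +1 → QR.
(126/127) = -1 → non-residue.
Total quadratic residues among the 7: 4.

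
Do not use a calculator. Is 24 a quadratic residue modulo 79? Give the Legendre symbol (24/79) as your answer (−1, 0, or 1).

-1

Pull out 2^3: since 79 ≡ 7 (mod 8), (2/79) = +1, so (2/79)^3 = +1.
Reciprocity: 3 ≡ 3 and 79 ≡ 3 (mod 4), so (3/79) = −(79/3).
Reduce top mod 3: now compute (1/3).
Reached (1/3) = 1. Collecting the sign flips along the way, the symbol is -1.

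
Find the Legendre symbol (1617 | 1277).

First reduce: 1617 ≡ 340 (mod 1277).
Pull out 2^2: since 1277 ≡ 5 (mod 8), (2/1277) = -1, so (2/1277)^2 = +1.
Reciprocity: 85 ≡ 1 and 1277 ≡ 1 (mod 4), so (85/1277) = +(1277/85).
Reduce top mod 85: now compute (2/85).
Pull out 2: since 85 ≡ 5 (mod 8), (2/85) = -1.
Reached (1/85) = 1. Collecting the sign flips along the way, the symbol is -1.

-1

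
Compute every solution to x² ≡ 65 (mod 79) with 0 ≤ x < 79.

12, 67

Since 79 ≡ 3 (mod 4), a square root of 65 is 65^((79+1)/4) = 65^20 mod 79.
Repeated squaring: 65^2≡38, 65^4≡22, 65^8≡10, 65^16≡21 (mod 79).
65^20 = 65^(16+4) ≡ 67 (mod 79).
Check: 67² = 4489 ≡ 65 (mod 79). The two roots are 12 and 67.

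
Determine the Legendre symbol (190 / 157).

Euler's criterion: (190/157) ≡ 33^78 (mod 157).
33^2 ≡ 147 (mod 157)
33^4 ≡ 100 (mod 157)
33^8 ≡ 109 (mod 157)
33^16 ≡ 106 (mod 157)
33^32 ≡ 89 (mod 157)
33^64 ≡ 71 (mod 157)
33^78 = 33^(64+8+4+2) ≡ 1 (mod 157).
Result is 1, so (190/157) = 1.

1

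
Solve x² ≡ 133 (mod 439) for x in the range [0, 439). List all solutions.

Since 439 ≡ 3 (mod 4), a square root of 133 is 133^((439+1)/4) = 133^110 mod 439.
Repeated squaring: 133^2≡129, 133^4≡398, 133^8≡364, 133^16≡357, 133^32≡139, 133^64≡5 (mod 439).
133^110 = 133^(64+32+8+4+2) ≡ 198 (mod 439).
Check: 198² = 39204 ≡ 133 (mod 439). The two roots are 198 and 241.

198, 241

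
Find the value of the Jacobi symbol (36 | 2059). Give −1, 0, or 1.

1

Pull out 2^2: since 2059 ≡ 3 (mod 8), (2/2059) = -1, so (2/2059)^2 = +1.
Reciprocity: 9 ≡ 1 and 2059 ≡ 3 (mod 4), so (9/2059) = +(2059/9).
Reduce top mod 9: now compute (7/9).
Reciprocity: 7 ≡ 3 and 9 ≡ 1 (mod 4), so (7/9) = +(9/7).
Reduce top mod 7: now compute (2/7).
Pull out 2: since 7 ≡ 7 (mod 8), (2/7) = +1.
Reached (1/7) = 1. Collecting the sign flips along the way, the symbol is +1.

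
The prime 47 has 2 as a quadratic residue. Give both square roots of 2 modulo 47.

7, 40

Since 47 ≡ 3 (mod 4), a square root of 2 is 2^((47+1)/4) = 2^12 mod 47.
Repeated squaring: 2^2≡4, 2^4≡16, 2^8≡21 (mod 47).
2^12 = 2^(8+4) ≡ 7 (mod 47).
Check: 7² = 49 ≡ 2 (mod 47). The two roots are 7 and 40.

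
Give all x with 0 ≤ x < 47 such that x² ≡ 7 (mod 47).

17, 30

Since 47 ≡ 3 (mod 4), a square root of 7 is 7^((47+1)/4) = 7^12 mod 47.
Repeated squaring: 7^2≡2, 7^4≡4, 7^8≡16 (mod 47).
7^12 = 7^(8+4) ≡ 17 (mod 47).
Check: 17² = 289 ≡ 7 (mod 47). The two roots are 17 and 30.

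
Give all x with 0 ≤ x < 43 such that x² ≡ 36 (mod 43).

6, 37

Since 43 ≡ 3 (mod 4), a square root of 36 is 36^((43+1)/4) = 36^11 mod 43.
Repeated squaring: 36^2≡6, 36^4≡36, 36^8≡6 (mod 43).
36^11 = 36^(8+2+1) ≡ 6 (mod 43).
Check: 6² = 36 ≡ 36 (mod 43). The two roots are 6 and 37.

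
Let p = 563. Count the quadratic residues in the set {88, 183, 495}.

(88/563) = -1 → non-residue.
(183/563) = +1 → QR.
(495/563) = -1 → non-residue.
Total quadratic residues among the 3: 1.

1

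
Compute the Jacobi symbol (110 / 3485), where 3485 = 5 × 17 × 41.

Pull out 2: since 3485 ≡ 5 (mod 8), (2/3485) = -1.
Reciprocity: 55 ≡ 3 and 3485 ≡ 1 (mod 4), so (55/3485) = +(3485/55).
Reduce top mod 55: now compute (20/55).
Pull out 2^2: since 55 ≡ 7 (mod 8), (2/55) = +1, so (2/55)^2 = +1.
Reciprocity: 5 ≡ 1 and 55 ≡ 3 (mod 4), so (5/55) = +(55/5).
Reduce top mod 5: now compute (0/5).
Top reduces to 0: gcd > 1, so the symbol is 0.

0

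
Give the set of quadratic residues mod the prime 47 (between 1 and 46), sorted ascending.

Square k = 1,…,23 (k and 47−k give the same square):
1²=1, 2²=4, 3²=9, 4²=16, 5²=25, 6²=36, 7²≡2, 8²≡17, 9²≡34, 10²≡6, 11²≡27, 12²≡3, 13²≡28, 14²≡8, 15²≡37, 16²≡21, 17²≡7, 18²≡42, 19²≡32, 20²≡24, 21²≡18, 22²≡14, 23²≡12 (mod 47).
So the quadratic residues mod 47 are {1, 2, 3, 4, 6, 7, 8, 9, 12, 14, 16, 17, 18, 21, 24, 25, 27, 28, 32, 34, 36, 37, 42}.

1 2 3 4 6 7 8 9 12 14 16 17 18 21 24 25 27 28 32 34 36 37 42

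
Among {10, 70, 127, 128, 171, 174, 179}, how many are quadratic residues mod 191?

2

(10/191) = +1 → QR.
(70/191) = -1 → non-residue.
(127/191) = -1 → non-residue.
(128/191) = +1 → QR.
(171/191) = -1 → non-residue.
(174/191) = -1 → non-residue.
(179/191) = -1 → non-residue.
Total quadratic residues among the 7: 2.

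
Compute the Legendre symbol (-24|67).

First reduce: -24 ≡ 43 (mod 67).
Reciprocity: 43 ≡ 3 and 67 ≡ 3 (mod 4), so (43/67) = −(67/43).
Reduce top mod 43: now compute (24/43).
Pull out 2^3: since 43 ≡ 3 (mod 8), (2/43) = -1, so (2/43)^3 = -1.
Reciprocity: 3 ≡ 3 and 43 ≡ 3 (mod 4), so (3/43) = −(43/3).
Reduce top mod 3: now compute (1/3).
Reached (1/3) = 1. Collecting the sign flips along the way, the symbol is -1.

-1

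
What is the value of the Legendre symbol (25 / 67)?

1

Euler's criterion: (25/67) ≡ 25^33 (mod 67).
25^2 ≡ 22 (mod 67)
25^4 ≡ 15 (mod 67)
25^8 ≡ 24 (mod 67)
25^16 ≡ 40 (mod 67)
25^32 ≡ 59 (mod 67)
25^33 = 25^(32+1) ≡ 1 (mod 67).
Result is 1, so (25/67) = 1.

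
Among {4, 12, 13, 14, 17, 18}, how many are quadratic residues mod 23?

(4/23) = +1 → QR.
(12/23) = +1 → QR.
(13/23) = +1 → QR.
(14/23) = -1 → non-residue.
(17/23) = -1 → non-residue.
(18/23) = +1 → QR.
Total quadratic residues among the 6: 4.

4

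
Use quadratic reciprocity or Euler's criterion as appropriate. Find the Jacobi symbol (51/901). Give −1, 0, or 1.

Reciprocity: 51 ≡ 3 and 901 ≡ 1 (mod 4), so (51/901) = +(901/51).
Reduce top mod 51: now compute (34/51).
Pull out 2: since 51 ≡ 3 (mod 8), (2/51) = -1.
Reciprocity: 17 ≡ 1 and 51 ≡ 3 (mod 4), so (17/51) = +(51/17).
Reduce top mod 17: now compute (0/17).
Top reduces to 0: gcd > 1, so the symbol is 0.

0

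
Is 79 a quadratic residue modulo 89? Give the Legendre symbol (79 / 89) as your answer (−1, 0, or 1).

1

Euler's criterion: (79/89) ≡ 79^44 (mod 89).
79^2 ≡ 11 (mod 89)
79^4 ≡ 32 (mod 89)
79^8 ≡ 45 (mod 89)
79^16 ≡ 67 (mod 89)
79^32 ≡ 39 (mod 89)
79^44 = 79^(32+8+4) ≡ 1 (mod 89).
Result is 1, so (79/89) = 1.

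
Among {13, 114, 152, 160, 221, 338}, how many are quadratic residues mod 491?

4

(13/491) = +1 → QR.
(114/491) = +1 → QR.
(152/491) = +1 → QR.
(160/491) = -1 → non-residue.
(221/491) = +1 → QR.
(338/491) = -1 → non-residue.
Total quadratic residues among the 6: 4.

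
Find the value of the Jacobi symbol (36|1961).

Pull out 2^2: since 1961 ≡ 1 (mod 8), (2/1961) = +1, so (2/1961)^2 = +1.
Reciprocity: 9 ≡ 1 and 1961 ≡ 1 (mod 4), so (9/1961) = +(1961/9).
Reduce top mod 9: now compute (8/9).
Pull out 2^3: since 9 ≡ 1 (mod 8), (2/9) = +1, so (2/9)^3 = +1.
Reached (1/9) = 1. Collecting the sign flips along the way, the symbol is +1.

1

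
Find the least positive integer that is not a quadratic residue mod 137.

(2/137) = +1, so 2 is a residue.
(3/137) = −1, so 3 is the smallest positive non-residue mod 137.

3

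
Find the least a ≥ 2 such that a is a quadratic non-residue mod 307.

2

(2/307) = −1, so 2 is the smallest positive non-residue mod 307.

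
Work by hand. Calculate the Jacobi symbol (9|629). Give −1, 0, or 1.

1

Reciprocity: 9 ≡ 1 and 629 ≡ 1 (mod 4), so (9/629) = +(629/9).
Reduce top mod 9: now compute (8/9).
Pull out 2^3: since 9 ≡ 1 (mod 8), (2/9) = +1, so (2/9)^3 = +1.
Reached (1/9) = 1. Collecting the sign flips along the way, the symbol is +1.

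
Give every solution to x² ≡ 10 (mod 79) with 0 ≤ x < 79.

Since 79 ≡ 3 (mod 4), a square root of 10 is 10^((79+1)/4) = 10^20 mod 79.
Repeated squaring: 10^2≡21, 10^4≡46, 10^8≡62, 10^16≡52 (mod 79).
10^20 = 10^(16+4) ≡ 22 (mod 79).
Check: 22² = 484 ≡ 10 (mod 79). The two roots are 22 and 57.

22, 57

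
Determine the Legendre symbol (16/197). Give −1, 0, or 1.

1

Pull out 2^4: since 197 ≡ 5 (mod 8), (2/197) = -1, so (2/197)^4 = +1.
Reached (1/197) = 1. Collecting the sign flips along the way, the symbol is +1.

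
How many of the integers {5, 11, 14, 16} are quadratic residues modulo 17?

1

(5/17) = -1 → non-residue.
(11/17) = -1 → non-residue.
(14/17) = -1 → non-residue.
(16/17) = +1 → QR.
Total quadratic residues among the 4: 1.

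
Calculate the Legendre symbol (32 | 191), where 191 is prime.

1

Euler's criterion: (32/191) ≡ 32^95 (mod 191).
32^2 ≡ 69 (mod 191)
32^4 ≡ 177 (mod 191)
32^8 ≡ 5 (mod 191)
32^16 ≡ 25 (mod 191)
32^32 ≡ 52 (mod 191)
32^64 ≡ 30 (mod 191)
32^95 = 32^(64+16+8+4+2+1) ≡ 1 (mod 191).
Result is 1, so (32/191) = 1.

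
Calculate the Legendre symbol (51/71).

Euler's criterion: (51/71) ≡ 51^35 (mod 71).
51^2 ≡ 45 (mod 71)
51^4 ≡ 37 (mod 71)
51^8 ≡ 20 (mod 71)
51^16 ≡ 45 (mod 71)
51^32 ≡ 37 (mod 71)
51^35 = 51^(32+2+1) ≡ 70 (mod 71).
Result is 70 ≡ −1, so (51/71) = −1.

-1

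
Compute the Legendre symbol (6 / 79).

Euler's criterion: (6/79) ≡ 6^39 (mod 79).
6^2 ≡ 36 (mod 79)
6^4 ≡ 32 (mod 79)
6^8 ≡ 76 (mod 79)
6^16 ≡ 9 (mod 79)
6^32 ≡ 2 (mod 79)
6^39 = 6^(32+4+2+1) ≡ 78 (mod 79).
Result is 78 ≡ −1, so (6/79) = −1.

-1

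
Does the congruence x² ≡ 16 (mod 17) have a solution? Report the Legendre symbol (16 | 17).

1

Pull out 2^4: since 17 ≡ 1 (mod 8), (2/17) = +1, so (2/17)^4 = +1.
Reached (1/17) = 1. Collecting the sign flips along the way, the symbol is +1.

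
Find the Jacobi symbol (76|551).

0

Pull out 2^2: since 551 ≡ 7 (mod 8), (2/551) = +1, so (2/551)^2 = +1.
Reciprocity: 19 ≡ 3 and 551 ≡ 3 (mod 4), so (19/551) = −(551/19).
Reduce top mod 19: now compute (0/19).
Top reduces to 0: gcd > 1, so the symbol is 0.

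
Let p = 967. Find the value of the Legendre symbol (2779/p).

-1

Euler's criterion: (2779/967) ≡ 845^483 (mod 967).
845^2 ≡ 379 (mod 967)
845^4 ≡ 525 (mod 967)
845^8 ≡ 30 (mod 967)
845^16 ≡ 900 (mod 967)
845^32 ≡ 621 (mod 967)
845^64 ≡ 775 (mod 967)
845^128 ≡ 118 (mod 967)
845^256 ≡ 386 (mod 967)
845^483 = 845^(256+128+64+32+2+1) ≡ 966 (mod 967).
Result is 966 ≡ −1, so (2779/967) = −1.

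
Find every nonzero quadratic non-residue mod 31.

3, 6, 11, 12, 13, 15, 17, 21, 22, 23, 24, 26, 27, 29, 30

Square k = 1,…,15 (k and 31−k give the same square):
1²=1, 2²=4, 3²=9, 4²=16, 5²=25, 6²≡5, 7²≡18, 8²≡2, 9²≡19, 10²≡7, 11²≡28, 12²≡20, 13²≡14, 14²≡10, 15²≡8 (mod 31).
The residues are {1, 2, 4, 5, 7, 8, 9, 10, 14, 16, 18, 19, 20, 25, 28}; the non-residues are the remaining 15 nonzero classes.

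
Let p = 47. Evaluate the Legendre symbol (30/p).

Euler's criterion: (30/47) ≡ 30^23 (mod 47).
30^2 ≡ 7 (mod 47)
30^4 ≡ 2 (mod 47)
30^8 ≡ 4 (mod 47)
30^16 ≡ 16 (mod 47)
30^23 = 30^(16+4+2+1) ≡ 46 (mod 47).
Result is 46 ≡ −1, so (30/47) = −1.

-1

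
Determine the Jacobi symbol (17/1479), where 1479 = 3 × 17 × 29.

0

Reciprocity: 17 ≡ 1 and 1479 ≡ 3 (mod 4), so (17/1479) = +(1479/17).
Reduce top mod 17: now compute (0/17).
Top reduces to 0: gcd > 1, so the symbol is 0.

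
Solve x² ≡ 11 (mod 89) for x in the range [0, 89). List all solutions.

10, 79

89 ≡ 1 (mod 4), so we find a root by search.
Trying successive values, 10² = 100 ≡ 11 (mod 89). The other root is 89 − 10 = 79.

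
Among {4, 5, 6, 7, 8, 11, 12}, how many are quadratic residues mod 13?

2

(4/13) = +1 → QR.
(5/13) = -1 → non-residue.
(6/13) = -1 → non-residue.
(7/13) = -1 → non-residue.
(8/13) = -1 → non-residue.
(11/13) = -1 → non-residue.
(12/13) = +1 → QR.
Total quadratic residues among the 7: 2.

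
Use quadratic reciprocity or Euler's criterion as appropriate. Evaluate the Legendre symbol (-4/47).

Euler's criterion: (-4/47) ≡ 43^23 (mod 47).
43^2 ≡ 16 (mod 47)
43^4 ≡ 21 (mod 47)
43^8 ≡ 18 (mod 47)
43^16 ≡ 42 (mod 47)
43^23 = 43^(16+4+2+1) ≡ 46 (mod 47).
Result is 46 ≡ −1, so (-4/47) = −1.

-1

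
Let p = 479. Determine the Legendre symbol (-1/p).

-1

Euler's criterion: (-1/479) ≡ 478^239 (mod 479).
478^2 ≡ 1 (mod 479)
478^4 ≡ 1 (mod 479)
478^8 ≡ 1 (mod 479)
478^16 ≡ 1 (mod 479)
478^32 ≡ 1 (mod 479)
478^64 ≡ 1 (mod 479)
478^128 ≡ 1 (mod 479)
478^239 = 478^(128+64+32+8+4+2+1) ≡ 478 (mod 479).
Result is 478 ≡ −1, so (-1/479) = −1.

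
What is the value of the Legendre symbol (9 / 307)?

1

Reciprocity: 9 ≡ 1 and 307 ≡ 3 (mod 4), so (9/307) = +(307/9).
Reduce top mod 9: now compute (1/9).
Reached (1/9) = 1. Collecting the sign flips along the way, the symbol is +1.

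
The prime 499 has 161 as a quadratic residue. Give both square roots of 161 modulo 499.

Since 499 ≡ 3 (mod 4), a square root of 161 is 161^((499+1)/4) = 161^125 mod 499.
Repeated squaring: 161^2≡472, 161^4≡230, 161^8≡6, 161^16≡36, 161^32≡298, 161^64≡481 (mod 499).
161^125 = 161^(64+32+16+8+4+1) ≡ 127 (mod 499).
Check: 127² = 16129 ≡ 161 (mod 499). The two roots are 127 and 372.

127, 372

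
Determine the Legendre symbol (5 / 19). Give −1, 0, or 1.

Reciprocity: 5 ≡ 1 and 19 ≡ 3 (mod 4), so (5/19) = +(19/5).
Reduce top mod 5: now compute (4/5).
Pull out 2^2: since 5 ≡ 5 (mod 8), (2/5) = -1, so (2/5)^2 = +1.
Reached (1/5) = 1. Collecting the sign flips along the way, the symbol is +1.

1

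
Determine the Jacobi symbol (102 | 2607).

Pull out 2: since 2607 ≡ 7 (mod 8), (2/2607) = +1.
Reciprocity: 51 ≡ 3 and 2607 ≡ 3 (mod 4), so (51/2607) = −(2607/51).
Reduce top mod 51: now compute (6/51).
Pull out 2: since 51 ≡ 3 (mod 8), (2/51) = -1.
Reciprocity: 3 ≡ 3 and 51 ≡ 3 (mod 4), so (3/51) = −(51/3).
Reduce top mod 3: now compute (0/3).
Top reduces to 0: gcd > 1, so the symbol is 0.

0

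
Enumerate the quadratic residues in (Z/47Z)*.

1, 2, 3, 4, 6, 7, 8, 9, 12, 14, 16, 17, 18, 21, 24, 25, 27, 28, 32, 34, 36, 37, 42

Square k = 1,…,23 (k and 47−k give the same square):
1²=1, 2²=4, 3²=9, 4²=16, 5²=25, 6²=36, 7²≡2, 8²≡17, 9²≡34, 10²≡6, 11²≡27, 12²≡3, 13²≡28, 14²≡8, 15²≡37, 16²≡21, 17²≡7, 18²≡42, 19²≡32, 20²≡24, 21²≡18, 22²≡14, 23²≡12 (mod 47).
So the quadratic residues mod 47 are {1, 2, 3, 4, 6, 7, 8, 9, 12, 14, 16, 17, 18, 21, 24, 25, 27, 28, 32, 34, 36, 37, 42}.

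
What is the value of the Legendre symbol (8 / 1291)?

-1

Pull out 2^3: since 1291 ≡ 3 (mod 8), (2/1291) = -1, so (2/1291)^3 = -1.
Reached (1/1291) = 1. Collecting the sign flips along the way, the symbol is -1.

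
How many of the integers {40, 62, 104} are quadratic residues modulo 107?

2

(40/107) = +1 → QR.
(62/107) = +1 → QR.
(104/107) = -1 → non-residue.
Total quadratic residues among the 3: 2.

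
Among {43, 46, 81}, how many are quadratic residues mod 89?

(43/89) = -1 → non-residue.
(46/89) = -1 → non-residue.
(81/89) = +1 → QR.
Total quadratic residues among the 3: 1.

1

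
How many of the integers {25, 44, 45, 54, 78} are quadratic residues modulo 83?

(25/83) = +1 → QR.
(44/83) = +1 → QR.
(45/83) = -1 → non-residue.
(54/83) = -1 → non-residue.
(78/83) = +1 → QR.
Total quadratic residues among the 5: 3.

3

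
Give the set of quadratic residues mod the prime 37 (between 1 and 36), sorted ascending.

Square k = 1,…,18 (k and 37−k give the same square):
1²=1, 2²=4, 3²=9, 4²=16, 5²=25, 6²=36, 7²≡12, 8²≡27, 9²≡7, 10²≡26, 11²≡10, 12²≡33, 13²≡21, 14²≡11, 15²≡3, 16²≡34, 17²≡30, 18²≡28 (mod 37).
So the quadratic residues mod 37 are {1, 3, 4, 7, 9, 10, 11, 12, 16, 21, 25, 26, 27, 28, 30, 33, 34, 36}.

1 3 4 7 9 10 11 12 16 21 25 26 27 28 30 33 34 36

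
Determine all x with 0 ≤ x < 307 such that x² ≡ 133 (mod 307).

Since 307 ≡ 3 (mod 4), a square root of 133 is 133^((307+1)/4) = 133^77 mod 307.
Repeated squaring: 133^2≡190, 133^4≡181, 133^8≡219, 133^16≡69, 133^32≡156, 133^64≡83 (mod 307).
133^77 = 133^(64+8+4+1) ≡ 146 (mod 307).
Check: 146² = 21316 ≡ 133 (mod 307). The two roots are 146 and 161.

146, 161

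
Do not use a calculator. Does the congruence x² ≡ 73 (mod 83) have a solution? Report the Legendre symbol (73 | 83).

Euler's criterion: (73/83) ≡ 73^41 (mod 83).
73^2 ≡ 17 (mod 83)
73^4 ≡ 40 (mod 83)
73^8 ≡ 23 (mod 83)
73^16 ≡ 31 (mod 83)
73^32 ≡ 48 (mod 83)
73^41 = 73^(32+8+1) ≡ 82 (mod 83).
Result is 82 ≡ −1, so (73/83) = −1.

-1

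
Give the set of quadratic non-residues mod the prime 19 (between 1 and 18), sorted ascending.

Square k = 1,…,9 (k and 19−k give the same square):
1²=1, 2²=4, 3²=9, 4²=16, 5²≡6, 6²≡17, 7²≡11, 8²≡7, 9²≡5 (mod 19).
The residues are {1, 4, 5, 6, 7, 9, 11, 16, 17}; the non-residues are the remaining 9 nonzero classes.

2, 3, 8, 10, 12, 13, 14, 15, 18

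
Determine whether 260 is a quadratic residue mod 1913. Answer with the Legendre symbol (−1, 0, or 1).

1

Pull out 2^2: since 1913 ≡ 1 (mod 8), (2/1913) = +1, so (2/1913)^2 = +1.
Reciprocity: 65 ≡ 1 and 1913 ≡ 1 (mod 4), so (65/1913) = +(1913/65).
Reduce top mod 65: now compute (28/65).
Pull out 2^2: since 65 ≡ 1 (mod 8), (2/65) = +1, so (2/65)^2 = +1.
Reciprocity: 7 ≡ 3 and 65 ≡ 1 (mod 4), so (7/65) = +(65/7).
Reduce top mod 7: now compute (2/7).
Pull out 2: since 7 ≡ 7 (mod 8), (2/7) = +1.
Reached (1/7) = 1. Collecting the sign flips along the way, the symbol is +1.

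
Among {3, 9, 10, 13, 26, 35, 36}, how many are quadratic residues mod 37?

(3/37) = +1 → QR.
(9/37) = +1 → QR.
(10/37) = +1 → QR.
(13/37) = -1 → non-residue.
(26/37) = +1 → QR.
(35/37) = -1 → non-residue.
(36/37) = +1 → QR.
Total quadratic residues among the 7: 5.

5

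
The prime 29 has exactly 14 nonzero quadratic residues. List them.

1, 4, 5, 6, 7, 9, 13, 16, 20, 22, 23, 24, 25, 28

Square k = 1,…,14 (k and 29−k give the same square):
1²=1, 2²=4, 3²=9, 4²=16, 5²=25, 6²≡7, 7²≡20, 8²≡6, 9²≡23, 10²≡13, 11²≡5, 12²≡28, 13²≡24, 14²≡22 (mod 29).
So the quadratic residues mod 29 are {1, 4, 5, 6, 7, 9, 13, 16, 20, 22, 23, 24, 25, 28}.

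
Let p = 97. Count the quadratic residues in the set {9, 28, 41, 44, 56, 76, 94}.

3

(9/97) = +1 → QR.
(28/97) = -1 → non-residue.
(41/97) = -1 → non-residue.
(44/97) = +1 → QR.
(56/97) = -1 → non-residue.
(76/97) = -1 → non-residue.
(94/97) = +1 → QR.
Total quadratic residues among the 7: 3.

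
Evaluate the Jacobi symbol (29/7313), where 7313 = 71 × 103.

1

Reciprocity: 29 ≡ 1 and 7313 ≡ 1 (mod 4), so (29/7313) = +(7313/29).
Reduce top mod 29: now compute (5/29).
Reciprocity: 5 ≡ 1 and 29 ≡ 1 (mod 4), so (5/29) = +(29/5).
Reduce top mod 5: now compute (4/5).
Pull out 2^2: since 5 ≡ 5 (mod 8), (2/5) = -1, so (2/5)^2 = +1.
Reached (1/5) = 1. Collecting the sign flips along the way, the symbol is +1.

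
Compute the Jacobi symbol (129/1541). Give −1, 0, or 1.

Reciprocity: 129 ≡ 1 and 1541 ≡ 1 (mod 4), so (129/1541) = +(1541/129).
Reduce top mod 129: now compute (122/129).
Pull out 2: since 129 ≡ 1 (mod 8), (2/129) = +1.
Reciprocity: 61 ≡ 1 and 129 ≡ 1 (mod 4), so (61/129) = +(129/61).
Reduce top mod 61: now compute (7/61).
Reciprocity: 7 ≡ 3 and 61 ≡ 1 (mod 4), so (7/61) = +(61/7).
Reduce top mod 7: now compute (5/7).
Reciprocity: 5 ≡ 1 and 7 ≡ 3 (mod 4), so (5/7) = +(7/5).
Reduce top mod 5: now compute (2/5).
Pull out 2: since 5 ≡ 5 (mod 8), (2/5) = -1.
Reached (1/5) = 1. Collecting the sign flips along the way, the symbol is -1.

-1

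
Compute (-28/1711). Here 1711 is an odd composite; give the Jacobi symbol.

-1

First reduce: -28 ≡ 1683 (mod 1711).
Reciprocity: 1683 ≡ 3 and 1711 ≡ 3 (mod 4), so (1683/1711) = −(1711/1683).
Reduce top mod 1683: now compute (28/1683).
Pull out 2^2: since 1683 ≡ 3 (mod 8), (2/1683) = -1, so (2/1683)^2 = +1.
Reciprocity: 7 ≡ 3 and 1683 ≡ 3 (mod 4), so (7/1683) = −(1683/7).
Reduce top mod 7: now compute (3/7).
Reciprocity: 3 ≡ 3 and 7 ≡ 3 (mod 4), so (3/7) = −(7/3).
Reduce top mod 3: now compute (1/3).
Reached (1/3) = 1. Collecting the sign flips along the way, the symbol is -1.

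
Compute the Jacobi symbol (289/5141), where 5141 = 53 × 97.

Reciprocity: 289 ≡ 1 and 5141 ≡ 1 (mod 4), so (289/5141) = +(5141/289).
Reduce top mod 289: now compute (228/289).
Pull out 2^2: since 289 ≡ 1 (mod 8), (2/289) = +1, so (2/289)^2 = +1.
Reciprocity: 57 ≡ 1 and 289 ≡ 1 (mod 4), so (57/289) = +(289/57).
Reduce top mod 57: now compute (4/57).
Pull out 2^2: since 57 ≡ 1 (mod 8), (2/57) = +1, so (2/57)^2 = +1.
Reached (1/57) = 1. Collecting the sign flips along the way, the symbol is +1.

1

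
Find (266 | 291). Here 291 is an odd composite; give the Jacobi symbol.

-1

Pull out 2: since 291 ≡ 3 (mod 8), (2/291) = -1.
Reciprocity: 133 ≡ 1 and 291 ≡ 3 (mod 4), so (133/291) = +(291/133).
Reduce top mod 133: now compute (25/133).
Reciprocity: 25 ≡ 1 and 133 ≡ 1 (mod 4), so (25/133) = +(133/25).
Reduce top mod 25: now compute (8/25).
Pull out 2^3: since 25 ≡ 1 (mod 8), (2/25) = +1, so (2/25)^3 = +1.
Reached (1/25) = 1. Collecting the sign flips along the way, the symbol is -1.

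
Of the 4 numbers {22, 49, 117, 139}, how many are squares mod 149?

(22/149) = +1 → QR.
(49/149) = +1 → QR.
(117/149) = -1 → non-residue.
(139/149) = -1 → non-residue.
Total quadratic residues among the 4: 2.

2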